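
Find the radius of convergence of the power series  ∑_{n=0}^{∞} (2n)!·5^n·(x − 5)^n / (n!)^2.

The ratio of consecutive coefficients is (2n+1)·(2n+2)/(n+1)² · 5 → 20.
Thus R = 1/(20) = 1/20.

R = 1/20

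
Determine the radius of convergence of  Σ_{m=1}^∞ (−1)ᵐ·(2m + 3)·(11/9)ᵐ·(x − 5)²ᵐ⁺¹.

Ratio test: |a_{m+1}/a_m| = [(2(m+1) + 3)/(2m + 3)] · 11/9 → 11/9 as m → ∞.
Since the exponent of (x − 5) increases by 2 each term, convergence requires |x − 5|² < 9/11, hence R = 3√11/11.

R = 3√11/11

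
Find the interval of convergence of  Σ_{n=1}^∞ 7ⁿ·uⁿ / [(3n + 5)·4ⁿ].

The ratio of consecutive coefficients is [(3n + 5)/(3(n+1) + 5)] · 7/4 → 7/4.
The series converges when 7/4 · |u| < 1, giving R = 4/7.
Check u = 4/7: the terms are asymptotic to a nonzero constant times 1/n, so the series diverges by limit comparison with Σ 1/n.
When u = -4/7, the terms alternate in sign and decrease monotonically to 0 in absolute value (size ~ c/n), so the alternating series test gives convergence.

[-4/7, 4/7)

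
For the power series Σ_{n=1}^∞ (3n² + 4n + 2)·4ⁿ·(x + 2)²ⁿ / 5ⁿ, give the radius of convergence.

R = √5/2

Ratio test: |a_{n+1}/a_n| = [(3(n+1)² + 4(n+1) + 2)/(3n² + 4n + 2)] · 4/5 → 4/5 as n → ∞.
Writing y = (x + 2)², the series in y has radius 5/4, so |x + 2| < √(5/4) and R = √5/2.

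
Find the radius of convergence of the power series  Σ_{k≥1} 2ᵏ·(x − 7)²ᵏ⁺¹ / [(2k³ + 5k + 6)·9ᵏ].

The ratio of consecutive coefficients is [(2k³ + 5k + 6)/(2(k+1)³ + 5(k+1) + 6)] · 2/9 → 2/9.
Since the exponent of (x − 7) increases by 2 each term, convergence requires |x − 7|² < 9/2, hence R = 3√2/2.

R = 3√2/2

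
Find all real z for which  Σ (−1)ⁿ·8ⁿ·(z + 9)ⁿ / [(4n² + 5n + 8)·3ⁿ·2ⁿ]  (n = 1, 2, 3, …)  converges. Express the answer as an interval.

The ratio of consecutive coefficients is [(4n² + 5n + 8)/(4(n+1)² + 5(n+1) + 8)] · 8/(3·2) → 4/3.
Hence the series converges for |z + 9| < 1/(4/3) = 3/4, so the radius of convergence is 3/4.
When z = -33/4, the terms are on the order of 1/n², so the series converges absolutely by comparison with the p-series (p = 2 > 1).
Check z = -39/4: the terms are on the order of 1/n², so the series converges absolutely by comparison with the p-series (p = 2 > 1).

[-39/4, -33/4]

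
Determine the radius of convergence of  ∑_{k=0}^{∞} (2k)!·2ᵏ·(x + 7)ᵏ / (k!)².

Ratio test: |a_{k+1}/a_k| = (2k+1)·(2k+2)/(k+1)² · 2 → 8 as k → ∞.
Hence the series converges for |x + 7| < 1/(8) = 1/8, so the radius of convergence is 1/8.

R = 1/8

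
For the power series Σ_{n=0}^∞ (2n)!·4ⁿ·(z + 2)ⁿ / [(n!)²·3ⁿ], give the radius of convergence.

Ratio test: |a_{n+1}/a_n| = (2n+1)·(2n+2)/(n+1)² · 4/3 → 16/3 as n → ∞.
The series converges when 16/3 · |z + 2| < 1, giving R = 3/16.

R = 3/16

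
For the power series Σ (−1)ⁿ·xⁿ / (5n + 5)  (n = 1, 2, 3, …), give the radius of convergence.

R = 1

The ratio of consecutive coefficients is (5n + 5)/(5(n+1) + 5) → 1.
Convergence for |x| < 1, so R = 1.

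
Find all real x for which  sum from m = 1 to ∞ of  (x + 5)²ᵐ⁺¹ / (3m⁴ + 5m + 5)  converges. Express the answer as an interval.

Ratio test: |a_{m+1}/a_m| = (3m⁴ + 5m + 5)/(3(m+1)⁴ + 5(m+1) + 5) → 1 as m → ∞.
Since the exponent of (x + 5) increases by 2 each term, convergence requires |x + 5|² < 1, hence R = 1.
Endpoint x = -4: the terms are on the order of 1/m⁴, so the series converges absolutely by comparison with the p-series (p = 4 > 1).
Check x = -6: the series is dominated by a constant times Σ 1/m⁴, which converges (p = 4 > 1).

[-6, -4]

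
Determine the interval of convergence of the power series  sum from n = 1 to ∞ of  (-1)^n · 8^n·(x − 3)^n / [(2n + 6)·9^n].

(15/8, 33/8]

Ratio test: |a_{n+1}/a_n| = [(2n + 6)/(2(n+1) + 6)] · 8/9 → 8/9 as n → ∞.
The series converges when 8/9 · |x − 3| < 1, giving R = 9/8.
Endpoint x = 33/8: an alternating series whose terms decrease to 0 in absolute value, so it converges by the Leibniz criterion.
When x = 15/8, the terms are asymptotic to a nonzero constant times 1/n, so the series diverges by limit comparison with Σ 1/n.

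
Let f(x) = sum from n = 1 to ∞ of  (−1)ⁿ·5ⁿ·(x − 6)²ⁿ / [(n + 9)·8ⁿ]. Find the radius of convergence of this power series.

The ratio of consecutive coefficients is [(n + 9)/((n+1) + 9)] · 5/8 → 5/8.
Writing y = (x − 6)², the series in y has radius 8/5, so |x − 6| < √(8/5) and R = 2√10/5.

R = 2√10/5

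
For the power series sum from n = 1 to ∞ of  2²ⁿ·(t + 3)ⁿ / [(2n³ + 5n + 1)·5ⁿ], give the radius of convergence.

R = 5/4

Ratio test: |a_{n+1}/a_n| = [(2n³ + 5n + 1)/(2(n+1)³ + 5(n+1) + 1)] · 4/5 → 4/5 as n → ∞.
Hence the series converges for |t + 3| < 1/(4/5) = 5/4, so the radius of convergence is 5/4.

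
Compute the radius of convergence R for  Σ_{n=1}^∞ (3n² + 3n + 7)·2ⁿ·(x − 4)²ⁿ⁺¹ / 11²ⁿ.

R = 11√2/2

By the ratio test, |a_{n+1}/a_n| = [(3(n+1)² + 3(n+1) + 7)/(3n² + 3n + 7)] · 2/121 → 2/121.
Writing y = (x − 4)², the series in y has radius 121/2, so |x − 4| < √(121/2) and R = 11√2/2.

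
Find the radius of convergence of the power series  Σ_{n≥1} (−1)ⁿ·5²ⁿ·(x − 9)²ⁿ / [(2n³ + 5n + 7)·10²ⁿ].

Apply the ratio test: |a_{n+1}| / |a_n| = [(2n³ + 5n + 7)/(2(n+1)³ + 5(n+1) + 7)] · 25/100, which tends to 1/4 as n → ∞.
Writing y = (x − 9)², the series in y has radius 4, so |x − 9| < √(4) = 2 and R = 2.

R = 2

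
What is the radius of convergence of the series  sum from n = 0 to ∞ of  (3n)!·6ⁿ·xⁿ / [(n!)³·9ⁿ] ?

R = 1/18

Ratio test: |a_{n+1}/a_n| = (3n+1)·(3n+2)·(3n+3)/(n+1)³ · 6/9 → 18 as n → ∞.
Hence the series converges for |x| < 1/(18) = 1/18, so the radius of convergence is 1/18.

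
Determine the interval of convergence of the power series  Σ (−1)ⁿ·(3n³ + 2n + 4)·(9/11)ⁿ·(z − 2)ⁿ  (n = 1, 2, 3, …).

(7/9, 29/9)

Ratio test: |a_{n+1}/a_n| = [(3(n+1)³ + 2(n+1) + 4)/(3n³ + 2n + 4)] · 9/11 → 9/11 as n → ∞.
Convergence for |z − 2| · 9/11 < 1, i.e. |z − 2| < 11/9. So R = 11/9.
At z = 29/9: the terms do not tend to 0, so the series diverges.
When z = 7/9, the n-th term does not approach 0; divergence by the term test.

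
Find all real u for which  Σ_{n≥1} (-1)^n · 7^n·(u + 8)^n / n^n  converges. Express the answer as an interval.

Applying the root test, |a_n|^(1/n) = 7/n → 0.
Since the n-th root of |a_n| tends to 0, the series converges for all real u; R = ∞.

(−∞, ∞)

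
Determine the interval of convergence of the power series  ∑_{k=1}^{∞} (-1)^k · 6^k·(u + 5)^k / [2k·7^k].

Apply the ratio test: |a_{k+1}| / |a_k| = [2k/2(k+1)] · 6/7, which tends to 6/7 as k → ∞.
The series converges when 6/7 · |u + 5| < 1, giving R = 7/6.
When u = -23/6, convergence follows from the alternating series test (terms decrease monotonically to 0).
Endpoint u = -37/6: the terms behave like c/k; limit comparison with the harmonic series gives divergence.

(-37/6, -23/6]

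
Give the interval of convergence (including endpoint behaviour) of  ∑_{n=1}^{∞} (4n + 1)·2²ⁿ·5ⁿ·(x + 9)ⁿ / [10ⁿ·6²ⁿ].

(-27, 9)

By the ratio test, |a_{n+1}/a_n| = [(4(n+1) + 1)/(4n + 1)] · 4·5/(10·36) → 1/18.
The series converges when 1/18 · |x + 9| < 1, giving R = 18.
When x = 9, the n-th term does not approach 0; divergence by the term test.
Check x = -27: the terms do not tend to 0, so the series diverges.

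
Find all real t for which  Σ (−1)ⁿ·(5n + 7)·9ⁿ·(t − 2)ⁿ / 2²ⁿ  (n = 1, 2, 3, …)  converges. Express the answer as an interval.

By the ratio test, |a_{n+1}/a_n| = [(5(n+1) + 7)/(5n + 7)] · 9/4 → 9/4.
Convergence for |t − 2| · 9/4 < 1, i.e. |t − 2| < 4/9. So R = 4/9.
At t = 22/9: the n-th term does not approach 0; divergence by the term test.
Endpoint t = 14/9: the terms have absolute value of order n, which does not tend to 0, so the series diverges by the divergence test.

(14/9, 22/9)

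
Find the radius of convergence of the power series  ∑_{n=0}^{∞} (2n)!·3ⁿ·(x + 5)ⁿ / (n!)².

The ratio of consecutive coefficients is (2n+1)·(2n+2)/(n+1)² · 3 → 12.
Convergence for |x + 5| · 12 < 1, i.e. |x + 5| < 1/12. So R = 1/12.

R = 1/12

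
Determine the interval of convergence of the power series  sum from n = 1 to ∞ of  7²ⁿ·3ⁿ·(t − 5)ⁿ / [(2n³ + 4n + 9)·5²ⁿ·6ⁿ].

Ratio test: |a_{n+1}/a_n| = [(2n³ + 4n + 9)/(2(n+1)³ + 4(n+1) + 9)] · 49·3/(25·6) → 49/50 as n → ∞.
Convergence for |t − 5| · 49/50 < 1, i.e. |t − 5| < 50/49. So R = 50/49.
Check t = 295/49: absolute convergence follows by limit comparison with Σ 1/n³.
Check t = 195/49: absolute convergence follows by limit comparison with Σ 1/n³.

[195/49, 295/49]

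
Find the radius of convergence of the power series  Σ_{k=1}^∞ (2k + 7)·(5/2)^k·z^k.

R = 2/5

By the ratio test, |a_{k+1}/a_k| = [(2(k+1) + 7)/(2k + 7)] · 5/2 → 5/2.
The series converges when 5/2 · |z| < 1, giving R = 2/5.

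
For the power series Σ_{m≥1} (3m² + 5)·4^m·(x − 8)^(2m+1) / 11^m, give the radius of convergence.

R = √11/2

By the ratio test, |a_{m+1}/a_m| = [(3(m+1)² + 5)/(3m² + 5)] · 4/11 → 4/11.
Since the exponent of (x − 8) increases by 2 each term, convergence requires |x − 8|² < 11/4, hence R = √11/2.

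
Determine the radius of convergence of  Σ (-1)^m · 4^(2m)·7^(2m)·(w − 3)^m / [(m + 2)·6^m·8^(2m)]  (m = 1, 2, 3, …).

By the ratio test, |a_{m+1}/a_m| = [(m + 2)/((m+1) + 2)] · 16·49/(6·64) → 49/24.
Convergence for |w − 3| · 49/24 < 1, i.e. |w − 3| < 24/49. So R = 24/49.

R = 24/49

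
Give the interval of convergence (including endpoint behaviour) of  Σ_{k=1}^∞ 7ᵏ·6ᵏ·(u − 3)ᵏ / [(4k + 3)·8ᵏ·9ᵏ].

By the ratio test, |a_{k+1}/a_k| = [(4k + 3)/(4(k+1) + 3)] · 7·6/(8·9) → 7/12.
Thus R = 1/(7/12) = 12/7.
At u = 33/7: the terms behave like c/k; limit comparison with the harmonic series gives divergence.
When u = 9/7, convergence follows from the alternating series test (terms decrease monotonically to 0).

[9/7, 33/7)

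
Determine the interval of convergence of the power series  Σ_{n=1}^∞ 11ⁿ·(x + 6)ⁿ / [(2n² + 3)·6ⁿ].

By the ratio test, |a_{n+1}/a_n| = [(2n² + 3)/(2(n+1)² + 3)] · 11/6 → 11/6.
The series converges when 11/6 · |x + 6| < 1, giving R = 6/11.
When x = -60/11, absolute convergence follows by limit comparison with Σ 1/n².
Check x = -72/11: the series is dominated by a constant times Σ 1/n², which converges (p = 2 > 1).

[-72/11, -60/11]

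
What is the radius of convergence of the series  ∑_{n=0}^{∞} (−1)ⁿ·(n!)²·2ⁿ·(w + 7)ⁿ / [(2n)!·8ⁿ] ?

R = 16

Apply the ratio test: |a_{n+1}| / |a_n| = (n+1)²/[(2n+1)·(2n+2)] · 2/8, which tends to 1/16 as n → ∞.
Convergence for |w + 7| · 1/16 < 1, i.e. |w + 7| < 16. So R = 16.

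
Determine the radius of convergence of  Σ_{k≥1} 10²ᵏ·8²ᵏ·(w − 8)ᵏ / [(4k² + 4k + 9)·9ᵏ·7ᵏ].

Apply the ratio test: |a_{k+1}| / |a_k| = [(4k² + 4k + 9)/(4(k+1)² + 4(k+1) + 9)] · 100·64/(9·7), which tends to 6400/63 as k → ∞.
Convergence for |w − 8| · 6400/63 < 1, i.e. |w − 8| < 63/6400. So R = 63/6400.

R = 63/6400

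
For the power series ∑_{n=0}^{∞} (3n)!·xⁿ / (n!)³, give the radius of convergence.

R = 1/27

By the ratio test, |a_{n+1}/a_n| = (3n+1)·(3n+2)·(3n+3)/(n+1)³ → 27.
Hence the series converges for |x| < 1/(27) = 1/27, so the radius of convergence is 1/27.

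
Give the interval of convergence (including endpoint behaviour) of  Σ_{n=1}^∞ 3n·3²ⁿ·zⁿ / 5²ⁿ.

By the ratio test, |a_{n+1}/a_n| = [3(n+1)/3n] · 9/25 → 9/25.
Thus R = 1/(9/25) = 25/9.
At z = 25/9: the terms do not tend to 0, so the series diverges.
Check z = -25/9: the terms have absolute value of order n, which does not tend to 0, so the series diverges by the divergence test.

(-25/9, 25/9)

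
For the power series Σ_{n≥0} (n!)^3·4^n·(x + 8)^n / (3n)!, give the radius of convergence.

Apply the ratio test: |a_{n+1}| / |a_n| = (n+1)³/[(3n+1)·(3n+2)·(3n+3)] · 4, which tends to 4/27 as n → ∞.
Convergence for |x + 8| · 4/27 < 1, i.e. |x + 8| < 27/4. So R = 27/4.

R = 27/4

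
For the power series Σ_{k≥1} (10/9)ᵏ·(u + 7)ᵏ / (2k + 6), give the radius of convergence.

Ratio test: |a_{k+1}/a_k| = [(2k + 6)/(2(k+1) + 6)] · 10/9 → 10/9 as k → ∞.
Thus R = 1/(10/9) = 9/10.

R = 9/10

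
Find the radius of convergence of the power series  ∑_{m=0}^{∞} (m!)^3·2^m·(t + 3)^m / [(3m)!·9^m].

R = 243/2

Apply the ratio test: |a_{m+1}| / |a_m| = (m+1)³/[(3m+1)·(3m+2)·(3m+3)] · 2/9, which tends to 2/243 as m → ∞.
Thus R = 1/(2/243) = 243/2.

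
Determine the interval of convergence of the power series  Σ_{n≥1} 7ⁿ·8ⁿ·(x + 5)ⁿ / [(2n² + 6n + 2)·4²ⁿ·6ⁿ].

Apply the ratio test: |a_{n+1}| / |a_n| = [(2n² + 6n + 2)/(2(n+1)² + 6(n+1) + 2)] · 7·8/(16·6), which tends to 7/12 as n → ∞.
Thus R = 1/(7/12) = 12/7.
Check x = -23/7: absolute convergence follows by limit comparison with Σ 1/n².
At x = -47/7: the series is dominated by a constant times Σ 1/n², which converges (p = 2 > 1).

[-47/7, -23/7]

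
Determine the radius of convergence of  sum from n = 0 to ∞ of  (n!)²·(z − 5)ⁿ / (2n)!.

By the ratio test, |a_{n+1}/a_n| = (n+1)²/[(2n+1)·(2n+2)] → 1/4.
Hence the series converges for |z − 5| < 1/(1/4) = 4, so the radius of convergence is 4.

R = 4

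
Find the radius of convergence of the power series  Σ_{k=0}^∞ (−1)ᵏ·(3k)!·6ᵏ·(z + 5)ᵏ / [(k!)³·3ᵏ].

R = 1/54

By the ratio test, |a_{k+1}/a_k| = (3k+1)·(3k+2)·(3k+3)/(k+1)³ · 6/3 → 54.
Hence the series converges for |z + 5| < 1/(54) = 1/54, so the radius of convergence is 1/54.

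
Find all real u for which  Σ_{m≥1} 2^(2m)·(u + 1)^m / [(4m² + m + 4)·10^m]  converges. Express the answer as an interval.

By the ratio test, |a_{m+1}/a_m| = [(4m² + m + 4)/(4(m+1)² + (m+1) + 4)] · 4/10 → 2/5.
The series converges when 2/5 · |u + 1| < 1, giving R = 5/2.
Check u = 3/2: the series is dominated by a constant times Σ 1/m², which converges (p = 2 > 1).
Endpoint u = -7/2: absolute convergence follows by limit comparison with Σ 1/m².

[-7/2, 3/2]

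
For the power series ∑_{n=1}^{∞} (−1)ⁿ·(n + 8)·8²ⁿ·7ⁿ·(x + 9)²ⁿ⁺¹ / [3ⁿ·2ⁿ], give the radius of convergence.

Apply the ratio test: |a_{n+1}| / |a_n| = [((n+1) + 8)/(n + 8)] · 64·7/(3·2), which tends to 224/3 as n → ∞.
Since the exponent of (x + 9) increases by 2 each term, convergence requires |x + 9|² < 3/224, hence R = √42/56.

R = √42/56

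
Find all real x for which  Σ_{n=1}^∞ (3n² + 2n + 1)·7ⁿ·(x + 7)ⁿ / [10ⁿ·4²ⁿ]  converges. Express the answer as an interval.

(-209/7, 111/7)

By the ratio test, |a_{n+1}/a_n| = [(3(n+1)² + 2(n+1) + 1)/(3n² + 2n + 1)] · 7/(10·16) → 7/160.
Thus R = 1/(7/160) = 160/7.
Check x = 111/7: the terms have absolute value of order n², which does not tend to 0, so the series diverges by the divergence test.
Check x = -209/7: the terms have absolute value of order n², which does not tend to 0, so the series diverges by the divergence test.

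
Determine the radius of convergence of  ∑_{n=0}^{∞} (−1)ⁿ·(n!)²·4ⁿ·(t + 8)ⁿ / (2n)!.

The ratio of consecutive coefficients is (n+1)²/[(2n+1)·(2n+2)] · 4 → 1.
Convergence for |t + 8| < 1, so R = 1.

R = 1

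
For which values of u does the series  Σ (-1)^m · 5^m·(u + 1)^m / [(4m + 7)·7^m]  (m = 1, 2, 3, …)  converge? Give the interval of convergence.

By the ratio test, |a_{m+1}/a_m| = [(4m + 7)/(4(m+1) + 7)] · 5/7 → 5/7.
Convergence for |u + 1| · 5/7 < 1, i.e. |u + 1| < 7/5. So R = 7/5.
When u = 2/5, convergence follows from the alternating series test (terms decrease monotonically to 0).
Endpoint u = -12/5: the terms are asymptotic to a nonzero constant times 1/m, so the series diverges by limit comparison with Σ 1/m.

(-12/5, 2/5]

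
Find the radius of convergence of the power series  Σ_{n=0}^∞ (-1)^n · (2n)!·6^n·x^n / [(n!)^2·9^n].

The ratio of consecutive coefficients is (2n+1)·(2n+2)/(n+1)² · 6/9 → 8/3.
Thus R = 1/(8/3) = 3/8.

R = 3/8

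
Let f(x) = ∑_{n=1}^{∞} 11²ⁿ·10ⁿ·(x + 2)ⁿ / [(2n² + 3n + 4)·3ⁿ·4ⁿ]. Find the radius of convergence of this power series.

Apply the ratio test: |a_{n+1}| / |a_n| = [(2n² + 3n + 4)/(2(n+1)² + 3(n+1) + 4)] · 121·10/(3·4), which tends to 605/6 as n → ∞.
Hence the series converges for |x + 2| < 1/(605/6) = 6/605, so the radius of convergence is 6/605.

R = 6/605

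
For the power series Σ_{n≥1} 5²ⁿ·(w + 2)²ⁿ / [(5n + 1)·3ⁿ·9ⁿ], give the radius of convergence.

By the ratio test, |a_{n+1}/a_n| = [(5n + 1)/(5(n+1) + 1)] · 25/(3·9) → 25/27.
Since the exponent of (w + 2) increases by 2 each term, convergence requires |w + 2|² < 27/25, hence R = 3√3/5.

R = 3√3/5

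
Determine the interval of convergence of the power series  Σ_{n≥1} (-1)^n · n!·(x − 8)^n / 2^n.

{8}

Ratio test: |a_{n+1}/a_n| = (n+1) · 1/2 → ∞ as n → ∞.
The ratio grows without bound, so the series diverges whenever (x − 8) ≠ 0; it converges only at x = 8. R = 0.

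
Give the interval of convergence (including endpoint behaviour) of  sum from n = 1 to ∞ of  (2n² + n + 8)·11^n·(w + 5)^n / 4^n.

(-59/11, -51/11)

Ratio test: |a_{n+1}/a_n| = [(2(n+1)² + (n+1) + 8)/(2n² + n + 8)] · 11/4 → 11/4 as n → ∞.
Convergence for |w + 5| · 11/4 < 1, i.e. |w + 5| < 4/11. So R = 4/11.
When w = -51/11, the terms have absolute value of order n², which does not tend to 0, so the series diverges by the divergence test.
Endpoint w = -59/11: the n-th term does not approach 0; divergence by the term test.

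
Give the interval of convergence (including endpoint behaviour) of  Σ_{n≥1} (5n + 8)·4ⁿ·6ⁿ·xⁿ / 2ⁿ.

By the ratio test, |a_{n+1}/a_n| = [(5(n+1) + 8)/(5n + 8)] · 4·6/2 → 12.
Hence the series converges for |x| < 1/(12) = 1/12, so the radius of convergence is 1/12.
When x = 1/12, the terms have absolute value of order n, which does not tend to 0, so the series diverges by the divergence test.
When x = -1/12, the terms have absolute value of order n, which does not tend to 0, so the series diverges by the divergence test.

(-1/12, 1/12)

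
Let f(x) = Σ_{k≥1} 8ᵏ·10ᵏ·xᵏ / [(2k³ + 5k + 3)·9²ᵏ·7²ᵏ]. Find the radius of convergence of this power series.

R = 3969/80

The ratio of consecutive coefficients is [(2k³ + 5k + 3)/(2(k+1)³ + 5(k+1) + 3)] · 8·10/(81·49) → 80/3969.
Thus R = 1/(80/3969) = 3969/80.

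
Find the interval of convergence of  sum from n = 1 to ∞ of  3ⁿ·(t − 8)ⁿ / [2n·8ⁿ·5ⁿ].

[-16/3, 64/3)

Apply the ratio test: |a_{n+1}| / |a_n| = [2n/2(n+1)] · 3/(8·5), which tends to 3/40 as n → ∞.
The series converges when 3/40 · |t − 8| < 1, giving R = 40/3.
Check t = 64/3: comparison with the harmonic series Σ 1/n shows the series diverges.
Check t = -16/3: convergence follows from the alternating series test (terms decrease monotonically to 0).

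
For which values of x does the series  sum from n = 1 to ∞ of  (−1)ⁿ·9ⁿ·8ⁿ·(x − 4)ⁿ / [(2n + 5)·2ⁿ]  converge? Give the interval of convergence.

(143/36, 145/36]

The ratio of consecutive coefficients is [(2n + 5)/(2(n+1) + 5)] · 9·8/2 → 36.
The series converges when 36 · |x − 4| < 1, giving R = 1/36.
Check x = 145/36: an alternating series whose terms decrease to 0 in absolute value, so it converges by the Leibniz criterion.
Check x = 143/36: the terms behave like c/n; limit comparison with the harmonic series gives divergence.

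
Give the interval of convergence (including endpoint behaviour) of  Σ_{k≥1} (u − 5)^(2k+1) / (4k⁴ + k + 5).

Apply the ratio test: |a_{k+1}| / |a_k| = (4k⁴ + k + 5)/(4(k+1)⁴ + (k+1) + 5), which tends to 1 as k → ∞.
Since the exponent of (u − 5) increases by 2 each term, convergence requires |u − 5|² < 1, hence R = 1.
At u = 6: the terms are on the order of 1/k⁴, so the series converges absolutely by comparison with the p-series (p = 4 > 1).
At u = 4: the terms are on the order of 1/k⁴, so the series converges absolutely by comparison with the p-series (p = 4 > 1).

[4, 6]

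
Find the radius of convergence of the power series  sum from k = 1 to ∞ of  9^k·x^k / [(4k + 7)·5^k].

R = 5/9

The ratio of consecutive coefficients is [(4k + 7)/(4(k+1) + 7)] · 9/5 → 9/5.
The series converges when 9/5 · |x| < 1, giving R = 5/9.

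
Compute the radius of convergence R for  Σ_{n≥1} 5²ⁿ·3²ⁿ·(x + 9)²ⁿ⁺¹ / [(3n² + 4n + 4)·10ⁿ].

R = √10/15

Apply the ratio test: |a_{n+1}| / |a_n| = [(3n² + 4n + 4)/(3(n+1)² + 4(n+1) + 4)] · 25·9/10, which tends to 45/2 as n → ∞.
Successive powers of (x + 9) differ by 2, so the series converges when |x + 9|² · 45/2 < 1, i.e. |x + 9| < √(2/45). So R = √10/15.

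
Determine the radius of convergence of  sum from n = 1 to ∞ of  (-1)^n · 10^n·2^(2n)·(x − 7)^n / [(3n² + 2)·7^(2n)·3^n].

By the ratio test, |a_{n+1}/a_n| = [(3n² + 2)/(3(n+1)² + 2)] · 10·4/(49·3) → 40/147.
The series converges when 40/147 · |x − 7| < 1, giving R = 147/40.

R = 147/40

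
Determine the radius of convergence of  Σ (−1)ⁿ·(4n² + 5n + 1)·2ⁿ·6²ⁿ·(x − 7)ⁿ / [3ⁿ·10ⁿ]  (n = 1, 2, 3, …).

Ratio test: |a_{n+1}/a_n| = [(4(n+1)² + 5(n+1) + 1)/(4n² + 5n + 1)] · 2·36/(3·10) → 12/5 as n → ∞.
Convergence for |x − 7| · 12/5 < 1, i.e. |x − 7| < 5/12. So R = 5/12.

R = 5/12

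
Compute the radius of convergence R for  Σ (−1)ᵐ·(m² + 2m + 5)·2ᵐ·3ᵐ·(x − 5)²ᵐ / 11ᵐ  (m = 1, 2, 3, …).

R = √66/6

Apply the ratio test: |a_{m+1}| / |a_m| = [((m+1)² + 2(m+1) + 5)/(m² + 2m + 5)] · 2·3/11, which tends to 6/11 as m → ∞.
Writing y = (x − 5)², the series in y has radius 11/6, so |x − 5| < √(11/6) and R = √66/6.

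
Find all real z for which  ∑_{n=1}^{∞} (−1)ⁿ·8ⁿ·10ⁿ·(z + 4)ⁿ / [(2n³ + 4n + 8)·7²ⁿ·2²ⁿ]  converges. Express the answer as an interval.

The ratio of consecutive coefficients is [(2n³ + 4n + 8)/(2(n+1)³ + 4(n+1) + 8)] · 8·10/(49·4) → 20/49.
Hence the series converges for |z + 4| < 1/(20/49) = 49/20, so the radius of convergence is 49/20.
Endpoint z = -31/20: absolute convergence follows by limit comparison with Σ 1/n³.
Endpoint z = -129/20: the series is dominated by a constant times Σ 1/n³, which converges (p = 3 > 1).

[-129/20, -31/20]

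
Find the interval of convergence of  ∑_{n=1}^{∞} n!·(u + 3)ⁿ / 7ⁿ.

{-3}

Ratio test: |a_{n+1}/a_n| = (n+1) · 1/7 → ∞ as n → ∞.
The ratio grows without bound, so the series diverges whenever (u + 3) ≠ 0; it converges only at u = -3. R = 0.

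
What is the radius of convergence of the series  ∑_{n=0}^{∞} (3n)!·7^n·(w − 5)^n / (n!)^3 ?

R = 1/189

Apply the ratio test: |a_{n+1}| / |a_n| = (3n+1)·(3n+2)·(3n+3)/(n+1)³ · 7, which tends to 189 as n → ∞.
Convergence for |w − 5| · 189 < 1, i.e. |w − 5| < 1/189. So R = 1/189.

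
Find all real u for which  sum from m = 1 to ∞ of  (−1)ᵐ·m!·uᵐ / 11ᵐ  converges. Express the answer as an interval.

{0}

By the ratio test, |a_{m+1}/a_m| = (m+1) · 1/11 → ∞.
Since the ratio → ∞, the series diverges for every u ≠ 0, and R = 0.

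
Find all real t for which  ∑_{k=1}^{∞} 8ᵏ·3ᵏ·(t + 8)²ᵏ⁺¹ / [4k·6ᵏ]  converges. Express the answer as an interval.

(-17/2, -15/2)

Apply the ratio test: |a_{k+1}| / |a_k| = [4k/4(k+1)] · 8·3/6, which tends to 4 as k → ∞.
Writing y = (t + 8)², the series in y has radius 1/4, so |t + 8| < √(1/4) = 1/2 and R = 1/2.
At t = -15/2: comparison with the harmonic series Σ 1/k shows the series diverges.
When t = -17/2, the terms behave like c/k; limit comparison with the harmonic series gives divergence.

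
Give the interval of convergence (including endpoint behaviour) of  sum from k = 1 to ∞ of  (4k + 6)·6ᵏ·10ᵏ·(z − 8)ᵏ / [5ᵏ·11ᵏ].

By the ratio test, |a_{k+1}/a_k| = [(4(k+1) + 6)/(4k + 6)] · 6·10/(5·11) → 12/11.
The series converges when 12/11 · |z − 8| < 1, giving R = 11/12.
At z = 107/12: the terms do not tend to 0, so the series diverges.
Endpoint z = 85/12: the k-th term does not approach 0; divergence by the term test.

(85/12, 107/12)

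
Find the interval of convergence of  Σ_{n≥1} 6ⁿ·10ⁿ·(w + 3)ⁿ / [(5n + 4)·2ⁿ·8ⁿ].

By the ratio test, |a_{n+1}/a_n| = [(5n + 4)/(5(n+1) + 4)] · 6·10/(2·8) → 15/4.
The series converges when 15/4 · |w + 3| < 1, giving R = 4/15.
When w = -41/15, the terms behave like c/n; limit comparison with the harmonic series gives divergence.
When w = -49/15, the terms alternate in sign and decrease monotonically to 0 in absolute value (size ~ c/n), so the alternating series test gives convergence.

[-49/15, -41/15)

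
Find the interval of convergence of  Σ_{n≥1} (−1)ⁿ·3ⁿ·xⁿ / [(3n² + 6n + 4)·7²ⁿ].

[-49/3, 49/3]

Ratio test: |a_{n+1}/a_n| = [(3n² + 6n + 4)/(3(n+1)² + 6(n+1) + 4)] · 3/49 → 3/49 as n → ∞.
Convergence for |x| · 3/49 < 1, i.e. |x| < 49/3. So R = 49/3.
When x = 49/3, the terms are on the order of 1/n², so the series converges absolutely by comparison with the p-series (p = 2 > 1).
At x = -49/3: the series is dominated by a constant times Σ 1/n², which converges (p = 2 > 1).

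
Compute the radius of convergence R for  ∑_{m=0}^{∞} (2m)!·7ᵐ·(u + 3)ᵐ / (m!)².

R = 1/28

Ratio test: |a_{m+1}/a_m| = (2m+1)·(2m+2)/(m+1)² · 7 → 28 as m → ∞.
Convergence for |u + 3| · 28 < 1, i.e. |u + 3| < 1/28. So R = 1/28.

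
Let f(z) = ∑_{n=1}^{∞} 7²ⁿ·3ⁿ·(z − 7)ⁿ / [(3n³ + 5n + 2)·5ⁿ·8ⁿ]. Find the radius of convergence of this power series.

Ratio test: |a_{n+1}/a_n| = [(3n³ + 5n + 2)/(3(n+1)³ + 5(n+1) + 2)] · 49·3/(5·8) → 147/40 as n → ∞.
Hence the series converges for |z − 7| < 1/(147/40) = 40/147, so the radius of convergence is 40/147.

R = 40/147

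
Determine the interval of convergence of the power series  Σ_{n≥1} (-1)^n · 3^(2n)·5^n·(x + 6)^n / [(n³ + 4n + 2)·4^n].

[-274/45, -266/45]

Ratio test: |a_{n+1}/a_n| = [(n³ + 4n + 2)/((n+1)³ + 4(n+1) + 2)] · 9·5/4 → 45/4 as n → ∞.
Thus R = 1/(45/4) = 4/45.
At x = -266/45: absolute convergence follows by limit comparison with Σ 1/n³.
Check x = -274/45: the series is dominated by a constant times Σ 1/n³, which converges (p = 3 > 1).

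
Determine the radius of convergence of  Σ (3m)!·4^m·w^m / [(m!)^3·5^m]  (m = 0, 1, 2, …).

Apply the ratio test: |a_{m+1}| / |a_m| = (3m+1)·(3m+2)·(3m+3)/(m+1)³ · 4/5, which tends to 108/5 as m → ∞.
The series converges when 108/5 · |w| < 1, giving R = 5/108.

R = 5/108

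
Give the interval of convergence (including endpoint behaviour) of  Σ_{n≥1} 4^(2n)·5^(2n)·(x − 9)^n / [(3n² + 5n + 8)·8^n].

[449/50, 451/50]

By the ratio test, |a_{n+1}/a_n| = [(3n² + 5n + 8)/(3(n+1)² + 5(n+1) + 8)] · 16·25/8 → 50.
The series converges when 50 · |x − 9| < 1, giving R = 1/50.
When x = 451/50, the terms are on the order of 1/n², so the series converges absolutely by comparison with the p-series (p = 2 > 1).
When x = 449/50, the series is dominated by a constant times Σ 1/n², which converges (p = 2 > 1).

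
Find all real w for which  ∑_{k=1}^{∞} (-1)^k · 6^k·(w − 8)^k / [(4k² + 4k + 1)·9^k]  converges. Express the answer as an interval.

Apply the ratio test: |a_{k+1}| / |a_k| = [(4k² + 4k + 1)/(4(k+1)² + 4(k+1) + 1)] · 6/9, which tends to 2/3 as k → ∞.
The series converges when 2/3 · |w − 8| < 1, giving R = 3/2.
When w = 19/2, the series is dominated by a constant times Σ 1/k², which converges (p = 2 > 1).
Check w = 13/2: the series is dominated by a constant times Σ 1/k², which converges (p = 2 > 1).

[13/2, 19/2]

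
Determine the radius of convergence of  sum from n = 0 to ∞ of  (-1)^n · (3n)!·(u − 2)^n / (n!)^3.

R = 1/27

Ratio test: |a_{n+1}/a_n| = (3n+1)·(3n+2)·(3n+3)/(n+1)³ → 27 as n → ∞.
The series converges when 27 · |u − 2| < 1, giving R = 1/27.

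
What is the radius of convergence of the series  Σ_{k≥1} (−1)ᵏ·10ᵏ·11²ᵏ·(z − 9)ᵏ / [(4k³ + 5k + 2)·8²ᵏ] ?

R = 32/605

Apply the ratio test: |a_{k+1}| / |a_k| = [(4k³ + 5k + 2)/(4(k+1)³ + 5(k+1) + 2)] · 10·121/64, which tends to 605/32 as k → ∞.
Hence the series converges for |z − 9| < 1/(605/32) = 32/605, so the radius of convergence is 32/605.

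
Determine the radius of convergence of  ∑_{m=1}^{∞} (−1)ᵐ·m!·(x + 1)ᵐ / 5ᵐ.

By the ratio test, |a_{m+1}/a_m| = (m+1) · 1/5 → ∞.
The terms grow without bound for any (x + 1) ≠ 0, so R = 0 (convergence only at x = -1).

R = 0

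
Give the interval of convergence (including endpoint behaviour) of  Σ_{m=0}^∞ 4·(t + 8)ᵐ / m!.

Apply the ratio test: |a_{m+1}| / |a_m| = 4/4 · 1/(m+1), which tends to 0 as m → ∞.
The limit is 0, so the series converges for all t; R = ∞.

(−∞, ∞)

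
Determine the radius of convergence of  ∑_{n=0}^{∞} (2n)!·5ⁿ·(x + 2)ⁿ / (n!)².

The ratio of consecutive coefficients is (2n+1)·(2n+2)/(n+1)² · 5 → 20.
Convergence for |x + 2| · 20 < 1, i.e. |x + 2| < 1/20. So R = 1/20.

R = 1/20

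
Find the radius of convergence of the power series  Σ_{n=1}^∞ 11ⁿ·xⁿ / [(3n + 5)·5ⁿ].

The ratio of consecutive coefficients is [(3n + 5)/(3(n+1) + 5)] · 11/5 → 11/5.
Hence the series converges for |x| < 1/(11/5) = 5/11, so the radius of convergence is 5/11.

R = 5/11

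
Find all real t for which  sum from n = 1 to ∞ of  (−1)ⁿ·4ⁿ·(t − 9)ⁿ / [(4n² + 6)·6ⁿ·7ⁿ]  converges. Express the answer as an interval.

By the ratio test, |a_{n+1}/a_n| = [(4n² + 6)/(4(n+1)² + 6)] · 4/(6·7) → 2/21.
Hence the series converges for |t − 9| < 1/(2/21) = 21/2, so the radius of convergence is 21/2.
At t = 39/2: absolute convergence follows by limit comparison with Σ 1/n².
Check t = -3/2: the series is dominated by a constant times Σ 1/n², which converges (p = 2 > 1).

[-3/2, 39/2]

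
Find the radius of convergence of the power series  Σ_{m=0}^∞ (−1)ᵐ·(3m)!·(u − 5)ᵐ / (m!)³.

By the ratio test, |a_{m+1}/a_m| = (3m+1)·(3m+2)·(3m+3)/(m+1)³ → 27.
The series converges when 27 · |u − 5| < 1, giving R = 1/27.

R = 1/27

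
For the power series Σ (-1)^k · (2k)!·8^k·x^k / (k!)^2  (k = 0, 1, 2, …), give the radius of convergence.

R = 1/32

Ratio test: |a_{k+1}/a_k| = (2k+1)·(2k+2)/(k+1)² · 8 → 32 as k → ∞.
The series converges when 32 · |x| < 1, giving R = 1/32.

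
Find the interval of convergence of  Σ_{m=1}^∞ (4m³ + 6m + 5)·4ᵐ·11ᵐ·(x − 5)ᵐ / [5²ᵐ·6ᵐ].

Ratio test: |a_{m+1}/a_m| = [(4(m+1)³ + 6(m+1) + 5)/(4m³ + 6m + 5)] · 4·11/(25·6) → 22/75 as m → ∞.
The series converges when 22/75 · |x − 5| < 1, giving R = 75/22.
When x = 185/22, the terms do not tend to 0, so the series diverges.
When x = 35/22, the terms have absolute value of order m³, which does not tend to 0, so the series diverges by the divergence test.

(35/22, 185/22)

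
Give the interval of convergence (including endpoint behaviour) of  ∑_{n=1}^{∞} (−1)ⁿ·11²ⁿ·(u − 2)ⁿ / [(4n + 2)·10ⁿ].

Ratio test: |a_{n+1}/a_n| = [(4n + 2)/(4(n+1) + 2)] · 121/10 → 121/10 as n → ∞.
Thus R = 1/(121/10) = 10/121.
At u = 252/121: an alternating series whose terms decrease to 0 in absolute value, so it converges by the Leibniz criterion.
When u = 232/121, comparison with the harmonic series Σ 1/n shows the series diverges.

(232/121, 252/121]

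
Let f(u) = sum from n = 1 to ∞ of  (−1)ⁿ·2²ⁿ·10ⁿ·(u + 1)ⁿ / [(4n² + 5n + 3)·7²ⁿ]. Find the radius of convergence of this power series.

By the ratio test, |a_{n+1}/a_n| = [(4n² + 5n + 3)/(4(n+1)² + 5(n+1) + 3)] · 4·10/49 → 40/49.
Thus R = 1/(40/49) = 49/40.

R = 49/40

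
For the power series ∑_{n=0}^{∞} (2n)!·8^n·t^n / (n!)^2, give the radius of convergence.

R = 1/32

Apply the ratio test: |a_{n+1}| / |a_n| = (2n+1)·(2n+2)/(n+1)² · 8, which tends to 32 as n → ∞.
The series converges when 32 · |t| < 1, giving R = 1/32.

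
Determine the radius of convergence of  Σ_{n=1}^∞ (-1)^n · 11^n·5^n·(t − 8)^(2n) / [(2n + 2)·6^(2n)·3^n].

R = 6√165/55

By the ratio test, |a_{n+1}/a_n| = [(2n + 2)/(2(n+1) + 2)] · 11·5/(36·3) → 55/108.
Successive powers of (t − 8) differ by 2, so the series converges when |t − 8|² · 55/108 < 1, i.e. |t − 8| < √(108/55). So R = 6√165/55.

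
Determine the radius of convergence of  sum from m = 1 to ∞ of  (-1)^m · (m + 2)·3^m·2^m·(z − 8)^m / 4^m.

R = 2/3

The ratio of consecutive coefficients is [((m+1) + 2)/(m + 2)] · 3·2/4 → 3/2.
Convergence for |z − 8| · 3/2 < 1, i.e. |z − 8| < 2/3. So R = 2/3.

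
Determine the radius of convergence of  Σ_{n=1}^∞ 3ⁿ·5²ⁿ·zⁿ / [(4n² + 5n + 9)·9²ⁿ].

R = 27/25

Ratio test: |a_{n+1}/a_n| = [(4n² + 5n + 9)/(4(n+1)² + 5(n+1) + 9)] · 3·25/81 → 25/27 as n → ∞.
Thus R = 1/(25/27) = 27/25.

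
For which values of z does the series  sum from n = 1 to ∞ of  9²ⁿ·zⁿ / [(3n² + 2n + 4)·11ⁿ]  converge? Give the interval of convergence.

[-11/81, 11/81]

Apply the ratio test: |a_{n+1}| / |a_n| = [(3n² + 2n + 4)/(3(n+1)² + 2(n+1) + 4)] · 81/11, which tends to 81/11 as n → ∞.
The series converges when 81/11 · |z| < 1, giving R = 11/81.
When z = 11/81, the terms are on the order of 1/n², so the series converges absolutely by comparison with the p-series (p = 2 > 1).
Endpoint z = -11/81: absolute convergence follows by limit comparison with Σ 1/n².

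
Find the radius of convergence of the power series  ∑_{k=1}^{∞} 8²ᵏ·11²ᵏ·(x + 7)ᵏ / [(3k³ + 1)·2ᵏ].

The ratio of consecutive coefficients is [(3k³ + 1)/(3(k+1)³ + 1)] · 64·121/2 → 3872.
Thus R = 1/(3872) = 1/3872.

R = 1/3872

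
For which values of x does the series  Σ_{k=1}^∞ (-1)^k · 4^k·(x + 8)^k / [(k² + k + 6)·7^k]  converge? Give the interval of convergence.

By the ratio test, |a_{k+1}/a_k| = [(k² + k + 6)/((k+1)² + (k+1) + 6)] · 4/7 → 4/7.
The series converges when 4/7 · |x + 8| < 1, giving R = 7/4.
At x = -25/4: the series is dominated by a constant times Σ 1/k², which converges (p = 2 > 1).
At x = -39/4: the series is dominated by a constant times Σ 1/k², which converges (p = 2 > 1).

[-39/4, -25/4]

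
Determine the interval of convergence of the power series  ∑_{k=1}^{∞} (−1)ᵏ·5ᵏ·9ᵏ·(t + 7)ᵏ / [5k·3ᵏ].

(-106/15, -104/15]

By the ratio test, |a_{k+1}/a_k| = [5k/5(k+1)] · 5·9/3 → 15.
Convergence for |t + 7| · 15 < 1, i.e. |t + 7| < 1/15. So R = 1/15.
Check t = -104/15: an alternating series whose terms decrease to 0 in absolute value, so it converges by the Leibniz criterion.
Endpoint t = -106/15: the terms are asymptotic to a nonzero constant times 1/k, so the series diverges by limit comparison with Σ 1/k.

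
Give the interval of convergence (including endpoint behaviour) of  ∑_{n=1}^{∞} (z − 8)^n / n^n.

By the Cauchy root test, |a_n|^(1/n) = 1/n → 0.
Since the n-th root of |a_n| tends to 0, the series converges for all real z; R = ∞.

(−∞, ∞)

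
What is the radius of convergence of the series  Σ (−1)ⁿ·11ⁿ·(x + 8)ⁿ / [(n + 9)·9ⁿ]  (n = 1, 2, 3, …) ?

By the ratio test, |a_{n+1}/a_n| = [(n + 9)/((n+1) + 9)] · 11/9 → 11/9.
Hence the series converges for |x + 8| < 1/(11/9) = 9/11, so the radius of convergence is 9/11.

R = 9/11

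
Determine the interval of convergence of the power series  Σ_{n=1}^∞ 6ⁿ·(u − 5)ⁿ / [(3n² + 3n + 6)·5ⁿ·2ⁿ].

The ratio of consecutive coefficients is [(3n² + 3n + 6)/(3(n+1)² + 3(n+1) + 6)] · 6/(5·2) → 3/5.
Hence the series converges for |u − 5| < 1/(3/5) = 5/3, so the radius of convergence is 5/3.
Check u = 20/3: the series is dominated by a constant times Σ 1/n², which converges (p = 2 > 1).
When u = 10/3, the series is dominated by a constant times Σ 1/n², which converges (p = 2 > 1).

[10/3, 20/3]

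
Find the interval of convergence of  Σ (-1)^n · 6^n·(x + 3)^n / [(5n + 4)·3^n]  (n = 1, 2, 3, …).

(-7/2, -5/2]

By the ratio test, |a_{n+1}/a_n| = [(5n + 4)/(5(n+1) + 4)] · 6/3 → 2.
Convergence for |x + 3| · 2 < 1, i.e. |x + 3| < 1/2. So R = 1/2.
At x = -5/2: convergence follows from the alternating series test (terms decrease monotonically to 0).
Endpoint x = -7/2: the terms are asymptotic to a nonzero constant times 1/n, so the series diverges by limit comparison with Σ 1/n.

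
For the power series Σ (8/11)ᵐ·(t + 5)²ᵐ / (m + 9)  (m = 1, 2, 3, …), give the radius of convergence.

The ratio of consecutive coefficients is [(m + 9)/((m+1) + 9)] · 8/11 → 8/11.
Writing y = (t + 5)², the series in y has radius 11/8, so |t + 5| < √(11/8) and R = √22/4.

R = √22/4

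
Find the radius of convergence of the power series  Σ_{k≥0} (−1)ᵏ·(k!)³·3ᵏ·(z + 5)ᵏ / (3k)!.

Apply the ratio test: |a_{k+1}| / |a_k| = (k+1)³/[(3k+1)·(3k+2)·(3k+3)] · 3, which tends to 1/9 as k → ∞.
Hence the series converges for |z + 5| < 1/(1/9) = 9, so the radius of convergence is 9.

R = 9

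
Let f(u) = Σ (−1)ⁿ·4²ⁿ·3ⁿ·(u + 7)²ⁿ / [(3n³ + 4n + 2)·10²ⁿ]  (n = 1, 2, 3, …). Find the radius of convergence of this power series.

Ratio test: |a_{n+1}/a_n| = [(3n³ + 4n + 2)/(3(n+1)³ + 4(n+1) + 2)] · 16·3/100 → 12/25 as n → ∞.
Successive powers of (u + 7) differ by 2, so the series converges when |u + 7|² · 12/25 < 1, i.e. |u + 7| < √(25/12). So R = 5√3/6.

R = 5√3/6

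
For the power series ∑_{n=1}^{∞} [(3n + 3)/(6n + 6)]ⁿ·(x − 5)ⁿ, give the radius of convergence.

By the Cauchy root test, |a_n|^(1/n) = (3n + 3)/(6n + 6) → 1/2.
Hence the series converges for |x − 5| < 1/(1/2) = 2, so the radius of convergence is 2.

R = 2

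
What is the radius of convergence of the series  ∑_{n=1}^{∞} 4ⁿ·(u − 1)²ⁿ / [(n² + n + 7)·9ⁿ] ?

R = 3/2

The ratio of consecutive coefficients is [(n² + n + 7)/((n+1)² + (n+1) + 7)] · 4/9 → 4/9.
Successive powers of (u − 1) differ by 2, so the series converges when |u − 1|² · 4/9 < 1, i.e. |u − 1| < √(9/4) = 3/2. So R = 3/2.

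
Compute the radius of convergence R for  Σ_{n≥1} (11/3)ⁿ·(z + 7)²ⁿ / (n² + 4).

By the ratio test, |a_{n+1}/a_n| = [(n² + 4)/((n+1)² + 4)] · 11/3 → 11/3.
Since the exponent of (z + 7) increases by 2 each term, convergence requires |z + 7|² < 3/11, hence R = √33/11.

R = √33/11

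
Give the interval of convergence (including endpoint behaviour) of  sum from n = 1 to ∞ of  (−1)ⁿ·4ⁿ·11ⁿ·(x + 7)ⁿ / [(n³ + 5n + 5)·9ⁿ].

Ratio test: |a_{n+1}/a_n| = [(n³ + 5n + 5)/((n+1)³ + 5(n+1) + 5)] · 4·11/9 → 44/9 as n → ∞.
Convergence for |x + 7| · 44/9 < 1, i.e. |x + 7| < 9/44. So R = 9/44.
Endpoint x = -299/44: absolute convergence follows by limit comparison with Σ 1/n³.
When x = -317/44, the series is dominated by a constant times Σ 1/n³, which converges (p = 3 > 1).

[-317/44, -299/44]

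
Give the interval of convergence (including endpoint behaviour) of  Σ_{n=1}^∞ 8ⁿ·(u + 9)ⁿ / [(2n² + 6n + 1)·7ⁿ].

Ratio test: |a_{n+1}/a_n| = [(2n² + 6n + 1)/(2(n+1)² + 6(n+1) + 1)] · 8/7 → 8/7 as n → ∞.
Hence the series converges for |u + 9| < 1/(8/7) = 7/8, so the radius of convergence is 7/8.
At u = -65/8: the series is dominated by a constant times Σ 1/n², which converges (p = 2 > 1).
Endpoint u = -79/8: absolute convergence follows by limit comparison with Σ 1/n².

[-79/8, -65/8]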